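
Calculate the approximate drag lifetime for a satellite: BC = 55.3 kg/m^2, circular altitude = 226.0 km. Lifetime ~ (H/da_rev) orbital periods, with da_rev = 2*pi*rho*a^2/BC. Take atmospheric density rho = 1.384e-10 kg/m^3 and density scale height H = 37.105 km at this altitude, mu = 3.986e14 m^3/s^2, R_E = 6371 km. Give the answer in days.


a = R_E + alt = 6597.0000 km = 6.597e+06 m
da_rev = 2*pi*rho*a^2/BC = 2*pi*1.384e-10*(6.597e+06)^2/55.3 = 684.358704 m per revolution
N = H/da_rev = 37105.0000 m / 684.358704 m = 54.2186 revolutions
P = 2*pi*sqrt(a^3/mu) = 5332.5010 s
lifetime = N*P = 54.2186 * 5332.5010 = 289120.9671 s = 3.3463 days

3.3463 days


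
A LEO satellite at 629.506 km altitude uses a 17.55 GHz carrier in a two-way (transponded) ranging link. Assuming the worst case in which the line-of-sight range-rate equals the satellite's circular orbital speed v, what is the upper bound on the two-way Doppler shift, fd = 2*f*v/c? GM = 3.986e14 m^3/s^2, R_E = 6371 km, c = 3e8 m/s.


r = 7.000506e+06 m
v = sqrt(mu/r) = 7545.7764 m/s (worst-case radial velocity)
f = 17.55 GHz = 1.755e+10 Hz
fd = 2*f*v/c = 2*1.755e+10*7545.7764/3.0e+08
fd = 882855.8373 Hz

882855.8373 Hz


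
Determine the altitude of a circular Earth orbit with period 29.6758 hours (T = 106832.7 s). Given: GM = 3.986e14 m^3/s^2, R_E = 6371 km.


T = 106832.7 s
r = (mu*T^2/(4*pi^2))^(1/3) = (3.986e14 * 106832.7^2 / (4*pi^2))^(1/3)
r = 4.8662601e+07 m = 48662.6015 km
alt = r - R_E = 48662.6015 - 6371 = 42291.6015 km

42291.6015 km


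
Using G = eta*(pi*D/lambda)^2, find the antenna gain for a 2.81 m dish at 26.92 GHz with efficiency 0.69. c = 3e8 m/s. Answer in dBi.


lambda = c/f = 3e8 / 2.692e+10 = 0.01114413 m
G = eta*(pi*D/lambda)^2 = 0.69*(pi*2.81/0.01114413)^2
G = 432981.2377 (linear)
G = 10*log10(432981.2377) = 56.3647 dBi

56.3647 dBi


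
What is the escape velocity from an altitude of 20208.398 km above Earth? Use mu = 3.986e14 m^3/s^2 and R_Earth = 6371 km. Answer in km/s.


r = 6371.0 + 20208.398 = 26579.3980 km = 2.6579398e+07 m
v_esc = sqrt(2*mu/r) = sqrt(2*3.986e14 / 2.6579398e+07)
v_esc = 5476.6007 m/s = 5.4766 km/s

5.4766 km/s


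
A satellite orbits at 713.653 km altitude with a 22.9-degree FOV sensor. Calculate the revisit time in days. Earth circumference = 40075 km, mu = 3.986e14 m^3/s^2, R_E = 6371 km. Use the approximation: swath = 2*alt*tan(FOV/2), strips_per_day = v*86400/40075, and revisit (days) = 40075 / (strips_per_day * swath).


swath = 2*713.653*tan(0.1998402) = 289.0918 km
v = sqrt(mu/r) = 7500.8306 m/s = 7.5008 km/s
strips/day = v*86400/40075 = 7.5008*86400/40075 = 16.1715
coverage/day = strips * swath = 16.1715 * 289.0918 = 4675.0401 km
revisit = 40075 / 4675.0401 = 8.5721 days

8.5721 days


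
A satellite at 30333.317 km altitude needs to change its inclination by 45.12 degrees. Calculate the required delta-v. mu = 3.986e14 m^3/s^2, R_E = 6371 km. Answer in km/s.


r = 36704.3170 km = 3.6704317e+07 m
V = sqrt(mu/r) = 3295.4147 m/s
di = 45.12 deg = 0.7874926 rad
dV = 2*V*sin(di/2) = 2*3295.4147*sin(0.3937463)
dV = 2528.5764 m/s = 2.5286 km/s

2.5286 km/s


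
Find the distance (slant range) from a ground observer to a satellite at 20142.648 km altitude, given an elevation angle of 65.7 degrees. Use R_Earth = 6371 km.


h = 20142.648 km, el = 65.7 deg
d = -R_E*sin(el) + sqrt((R_E*sin(el))^2 + 2*R_E*h + h^2)
d = -6371.0000*sin(1.1467) + sqrt((6371.0000*0.9114033)^2 + 2*6371.0000*20142.648 + 20142.648^2)
d = 20577.1552 km

20577.1552 km


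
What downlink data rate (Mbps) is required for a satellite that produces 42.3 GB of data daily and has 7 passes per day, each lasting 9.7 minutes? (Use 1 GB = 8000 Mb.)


total contact time = 7 * 9.7 * 60 = 4074.0000 s
data = 42.3 GB = 338400.0000 Mb
rate = 338400.0000 / 4074.0000 = 83.0633 Mbps

83.0633 Mbps


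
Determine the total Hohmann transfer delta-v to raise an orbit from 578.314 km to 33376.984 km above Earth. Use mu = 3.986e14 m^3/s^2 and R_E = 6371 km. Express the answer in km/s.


r1 = 6949.3140 km = 6.949314e+06 m
r2 = 39747.9840 km = 3.9747984e+07 m
dv1 = sqrt(mu/r1)*(sqrt(2*r2/(r1+r2)) - 1) = 2308.0154 m/s
dv2 = sqrt(mu/r2)*(1 - sqrt(2*r1/(r1+r2))) = 1439.0986 m/s
total dv = |dv1| + |dv2| = 2308.0154 + 1439.0986 = 3747.1140 m/s = 3.7471 km/s

3.7471 km/s


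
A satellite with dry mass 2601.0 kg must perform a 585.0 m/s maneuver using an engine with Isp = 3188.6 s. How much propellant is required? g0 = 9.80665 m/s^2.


ve = Isp * g0 = 3188.6 * 9.80665 = 31269.484190 m/s
mass ratio = exp(dv/ve) = exp(585.0/31269.484190) = 1.01888443
m_prop = m_dry * (mr - 1) = 2601.0 * (1.01888443 - 1)
m_prop = 49.1184 kg

49.1184 kg


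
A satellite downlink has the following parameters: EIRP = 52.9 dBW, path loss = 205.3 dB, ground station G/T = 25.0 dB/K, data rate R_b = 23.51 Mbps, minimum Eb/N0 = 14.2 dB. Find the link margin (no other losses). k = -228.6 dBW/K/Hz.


C/N0 = EIRP - FSPL + G/T - k = 52.9 - 205.3 + 25.0 - (-228.6)
C/N0 = 101.2000 dB-Hz
R_b = 23.51 Mbps = 2.351e+07 bps -> 10*log10(R_b) = 73.7125 dB-Hz
Eb/N0 = C/N0 - 10*log10(R_b) = 101.2000 - 73.7125 = 27.4875 dB
Margin = Eb/N0 - Eb/N0_req = 27.4875 - 14.2 = 13.2875 dB (link closes)

13.2875 dB


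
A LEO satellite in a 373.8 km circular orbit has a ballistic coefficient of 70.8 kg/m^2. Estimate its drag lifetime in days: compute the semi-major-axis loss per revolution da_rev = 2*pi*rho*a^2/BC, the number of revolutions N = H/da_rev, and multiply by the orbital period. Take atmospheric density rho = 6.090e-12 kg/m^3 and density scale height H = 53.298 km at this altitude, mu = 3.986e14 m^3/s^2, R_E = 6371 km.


a = R_E + alt = 6744.8000 km = 6.7448e+06 m
da_rev = 2*pi*rho*a^2/BC = 2*pi*6.090e-12*(6.7448e+06)^2/70.8 = 24.586803 m per revolution
N = H/da_rev = 53298.0000 m / 24.586803 m = 2167.7483 revolutions
P = 2*pi*sqrt(a^3/mu) = 5512.7061 s
lifetime = N*P = 2167.7483 * 5512.7061 = 1.1950159e+07 s = 138.3120 days

138.3120 days


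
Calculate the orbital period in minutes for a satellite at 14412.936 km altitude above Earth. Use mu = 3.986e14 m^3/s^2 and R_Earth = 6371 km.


r = 20783.9360 km = 2.0783936e+07 m
T = 2*pi*sqrt(r^3/mu) = 2*pi*sqrt(8.9780783e+21 / 3.986e14)
T = 29819.6757 s = 496.9946 min

496.9946 minutes


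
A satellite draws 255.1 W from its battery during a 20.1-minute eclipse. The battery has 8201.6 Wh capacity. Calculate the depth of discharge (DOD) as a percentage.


E_used = P * t / 60 = 255.1 * 20.1 / 60 = 85.4585 Wh
DOD = E_used / E_total * 100 = 85.4585 / 8201.6 * 100
DOD = 1.0420 %

1.0420 %


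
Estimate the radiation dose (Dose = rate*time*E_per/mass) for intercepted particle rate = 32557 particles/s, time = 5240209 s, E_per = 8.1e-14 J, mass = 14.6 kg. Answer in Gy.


Total energy deposited = rate * time * E_per
  = 32557 * 5240209 * 8.1e-14 = 0.01381904 J
Dose = E_total / mass = 0.01381904 / 14.6
Dose = 9.4650988e-04 Gy

9.4651e-04 Gy


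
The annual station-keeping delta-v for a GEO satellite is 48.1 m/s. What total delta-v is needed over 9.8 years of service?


dV = rate * years = 48.1 * 9.8
dV = 471.3800 m/s

471.3800 m/s


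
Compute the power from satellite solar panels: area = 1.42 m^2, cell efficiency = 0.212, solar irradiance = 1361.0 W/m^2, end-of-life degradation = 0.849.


P = area * eta * S * degradation
P = 1.42 * 0.212 * 1361.0 * 0.849
P = 347.8484 W

347.8484 W


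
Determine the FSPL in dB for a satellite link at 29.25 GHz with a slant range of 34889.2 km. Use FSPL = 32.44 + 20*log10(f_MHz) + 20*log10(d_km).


f = 29.25 GHz = 29250.0000 MHz
d = 34889.2 km
FSPL = 32.44 + 20*log10(29250.0000) + 20*log10(34889.2)
FSPL = 32.44 + 89.3225 + 90.8538
FSPL = 212.6163 dB

212.6163 dB


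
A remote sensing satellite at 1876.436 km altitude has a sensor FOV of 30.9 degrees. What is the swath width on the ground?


FOV = 30.9 deg = 0.5393067 rad
swath = 2 * alt * tan(FOV/2) = 2 * 1876.436 * tan(0.2696534)
swath = 2 * 1876.436 * 0.276385
swath = 1037.2375 km

1037.2375 km


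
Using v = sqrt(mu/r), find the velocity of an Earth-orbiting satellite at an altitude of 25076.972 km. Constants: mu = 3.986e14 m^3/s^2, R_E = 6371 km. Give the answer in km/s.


r = R_E + alt = 6371.0 + 25076.972 = 31447.9720 km = 3.1447972e+07 m
v = sqrt(mu/r) = sqrt(3.986e14 / 3.1447972e+07) = 3560.1830 m/s = 3.5602 km/s

3.5602 km/s


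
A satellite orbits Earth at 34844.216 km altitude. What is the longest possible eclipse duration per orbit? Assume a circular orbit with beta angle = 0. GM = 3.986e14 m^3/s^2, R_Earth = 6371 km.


r = 41215.2160 km
T = 1387.8622 min
Eclipse fraction = arcsin(R_E/r)/pi = arcsin(6371.0000/41215.2160)/pi
= arcsin(0.1545788)/pi = 0.04940206
Eclipse duration = 0.04940206 * 1387.8622 = 68.5633 min

68.5633 minutes


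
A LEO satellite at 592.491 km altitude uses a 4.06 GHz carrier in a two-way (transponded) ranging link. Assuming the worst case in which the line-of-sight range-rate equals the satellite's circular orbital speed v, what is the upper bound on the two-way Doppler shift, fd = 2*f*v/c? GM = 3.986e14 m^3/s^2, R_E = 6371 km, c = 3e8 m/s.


r = 6.963491e+06 m
v = sqrt(mu/r) = 7565.8049 m/s (worst-case radial velocity)
f = 4.06 GHz = 4.06e+09 Hz
fd = 2*f*v/c = 2*4.06e+09*7565.8049/3.0e+08
fd = 204781.1193 Hz

204781.1193 Hz


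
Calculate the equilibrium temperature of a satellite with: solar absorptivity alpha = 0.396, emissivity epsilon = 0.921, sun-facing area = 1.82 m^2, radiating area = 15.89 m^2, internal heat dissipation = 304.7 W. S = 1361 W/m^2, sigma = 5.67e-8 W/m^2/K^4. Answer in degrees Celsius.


Numerator = alpha*S*A_sun + Q_int = 0.396*1361*1.82 + 304.7 = 1285.5999 W
Denominator = eps*sigma*A_rad = 0.921*5.67e-8*15.89 = 8.2978692e-07 W/K^4
T^4 = 1.5493133e+09 K^4
T = 198.3969 K = -74.7531 C

-74.7531 degrees Celsius


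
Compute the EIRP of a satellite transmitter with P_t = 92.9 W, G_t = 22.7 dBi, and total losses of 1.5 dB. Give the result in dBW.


Pt = 92.9 W = 19.6802 dBW
EIRP = Pt_dBW + Gt - losses = 19.6802 + 22.7 - 1.5 = 40.8802 dBW

40.8802 dBW


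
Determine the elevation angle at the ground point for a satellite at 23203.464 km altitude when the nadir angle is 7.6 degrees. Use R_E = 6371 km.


r = R_E + alt = 29574.4640 km
Law of sines in the satellite / Earth-center / ground-point triangle:
  sin(nadir)/R_E = sin(90 + el)/r  =>  cos(el) = (r/R_E)*sin(nadir)
cos(el) = (29574.4640 / 6371.0000) * sin(7.6 deg) = 0.61394
el = arccos(0.61394) = 52.1251 deg
(Earth-central angle = 90 - nadir - el = 30.2749 deg)

52.1251 degrees


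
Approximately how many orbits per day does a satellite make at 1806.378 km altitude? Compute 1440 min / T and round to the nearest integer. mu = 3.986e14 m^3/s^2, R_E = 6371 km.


r = 8.177378e+06 m
T = 2*pi*sqrt(r^3/mu) = 7359.2292 s = 122.6538 min
revs/day = 1440 / 122.6538 = 11.7404
Rounded: 12 revolutions per day

12 revolutions per day


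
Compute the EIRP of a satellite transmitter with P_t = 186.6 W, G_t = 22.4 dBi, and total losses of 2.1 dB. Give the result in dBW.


Pt = 186.6 W = 22.7091 dBW
EIRP = Pt_dBW + Gt - losses = 22.7091 + 22.4 - 2.1 = 43.0091 dBW

43.0091 dBW


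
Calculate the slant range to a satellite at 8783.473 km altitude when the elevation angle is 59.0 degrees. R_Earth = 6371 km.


h = 8783.473 km, el = 59.0 deg
d = -R_E*sin(el) + sqrt((R_E*sin(el))^2 + 2*R_E*h + h^2)
d = -6371.0000*sin(1.0297) + sqrt((6371.0000*0.8571673)^2 + 2*6371.0000*8783.473 + 8783.473^2)
d = 9333.9549 km

9333.9549 km


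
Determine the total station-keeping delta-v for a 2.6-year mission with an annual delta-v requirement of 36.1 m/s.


dV = rate * years = 36.1 * 2.6
dV = 93.8600 m/s

93.8600 m/s


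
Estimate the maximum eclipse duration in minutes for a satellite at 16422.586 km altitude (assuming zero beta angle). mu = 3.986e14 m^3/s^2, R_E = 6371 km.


r = 22793.5860 km
T = 570.7934 min
Eclipse fraction = arcsin(R_E/r)/pi = arcsin(6371.0000/22793.5860)/pi
= arcsin(0.2795085)/pi = 0.0901715
Eclipse duration = 0.0901715 * 570.7934 = 51.4693 min

51.4693 minutes


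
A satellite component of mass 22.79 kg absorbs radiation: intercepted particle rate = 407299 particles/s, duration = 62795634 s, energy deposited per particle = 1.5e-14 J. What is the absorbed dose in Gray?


Total energy deposited = rate * time * E_per
  = 407299 * 62795634 * 1.5e-14 = 0.383649 J
Dose = E_total / mass = 0.383649 / 22.79
Dose = 0.01683409 Gy

0.0168 Gy


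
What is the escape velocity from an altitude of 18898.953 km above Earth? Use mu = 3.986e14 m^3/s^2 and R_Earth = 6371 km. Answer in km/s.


r = 6371.0 + 18898.953 = 25269.9530 km = 2.5269953e+07 m
v_esc = sqrt(2*mu/r) = sqrt(2*3.986e14 / 2.5269953e+07)
v_esc = 5616.7026 m/s = 5.6167 km/s

5.6167 km/s


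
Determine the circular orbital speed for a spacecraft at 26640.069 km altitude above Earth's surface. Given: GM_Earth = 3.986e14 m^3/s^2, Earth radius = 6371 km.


r = R_E + alt = 6371.0 + 26640.069 = 33011.0690 km = 3.3011069e+07 m
v = sqrt(mu/r) = sqrt(3.986e14 / 3.3011069e+07) = 3474.8723 m/s = 3.4749 km/s

3.4749 km/s


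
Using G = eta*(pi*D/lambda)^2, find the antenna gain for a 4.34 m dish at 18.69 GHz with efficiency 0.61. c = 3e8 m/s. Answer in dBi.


lambda = c/f = 3e8 / 1.869e+10 = 0.01605136 m
G = eta*(pi*D/lambda)^2 = 0.61*(pi*4.34/0.01605136)^2
G = 440134.2169 (linear)
G = 10*log10(440134.2169) = 56.4359 dBi

56.4359 dBi


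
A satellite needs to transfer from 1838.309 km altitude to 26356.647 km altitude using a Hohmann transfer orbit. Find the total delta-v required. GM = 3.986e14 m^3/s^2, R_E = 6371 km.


r1 = 8209.3090 km = 8.209309e+06 m
r2 = 32727.6470 km = 3.2727647e+07 m
dv1 = sqrt(mu/r1)*(sqrt(2*r2/(r1+r2)) - 1) = 1842.9810 m/s
dv2 = sqrt(mu/r2)*(1 - sqrt(2*r1/(r1+r2))) = 1279.7360 m/s
total dv = |dv1| + |dv2| = 1842.9810 + 1279.7360 = 3122.7170 m/s = 3.1227 km/s

3.1227 km/s


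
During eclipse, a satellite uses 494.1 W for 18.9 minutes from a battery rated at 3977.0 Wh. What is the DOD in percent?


E_used = P * t / 60 = 494.1 * 18.9 / 60 = 155.6415 Wh
DOD = E_used / E_total * 100 = 155.6415 / 3977.0 * 100
DOD = 3.9135 %

3.9135 %


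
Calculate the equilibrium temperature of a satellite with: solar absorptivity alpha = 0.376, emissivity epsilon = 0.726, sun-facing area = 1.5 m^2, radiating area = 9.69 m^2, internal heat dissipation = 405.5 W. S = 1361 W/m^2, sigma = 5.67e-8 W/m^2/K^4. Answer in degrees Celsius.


Numerator = alpha*S*A_sun + Q_int = 0.376*1361*1.5 + 405.5 = 1173.1040 W
Denominator = eps*sigma*A_rad = 0.726*5.67e-8*9.69 = 3.988811e-07 W/K^4
T^4 = 2.9409867e+09 K^4
T = 232.8752 K = -40.2748 C

-40.2748 degrees Celsius


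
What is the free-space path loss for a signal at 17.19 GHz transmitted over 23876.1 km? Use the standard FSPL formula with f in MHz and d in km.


f = 17.19 GHz = 17190.0000 MHz
d = 23876.1 km
FSPL = 32.44 + 20*log10(17190.0000) + 20*log10(23876.1)
FSPL = 32.44 + 84.7055 + 87.5593
FSPL = 204.7048 dB

204.7048 dB


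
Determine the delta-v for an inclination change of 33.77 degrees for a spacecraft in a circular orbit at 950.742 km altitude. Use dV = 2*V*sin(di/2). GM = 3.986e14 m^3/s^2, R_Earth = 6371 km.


r = 7321.7420 km = 7.321742e+06 m
V = sqrt(mu/r) = 7378.3871 m/s
di = 33.77 deg = 0.5893977 rad
dV = 2*V*sin(di/2) = 2*7378.3871*sin(0.2946988)
dV = 4286.1300 m/s = 4.2861 km/s

4.2861 km/s


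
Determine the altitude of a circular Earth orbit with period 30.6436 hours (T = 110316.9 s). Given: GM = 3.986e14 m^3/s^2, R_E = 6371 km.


T = 110316.9 s
r = (mu*T^2/(4*pi^2))^(1/3) = (3.986e14 * 110316.9^2 / (4*pi^2))^(1/3)
r = 4.9714974e+07 m = 49714.9742 km
alt = r - R_E = 49714.9742 - 6371 = 43343.9742 km

43343.9742 km


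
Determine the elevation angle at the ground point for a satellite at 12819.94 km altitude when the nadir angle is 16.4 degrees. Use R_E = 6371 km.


r = R_E + alt = 19190.9400 km
Law of sines in the satellite / Earth-center / ground-point triangle:
  sin(nadir)/R_E = sin(90 + el)/r  =>  cos(el) = (r/R_E)*sin(nadir)
cos(el) = (19190.9400 / 6371.0000) * sin(16.4 deg) = 0.8504784
el = arccos(0.8504784) = 31.7363 deg
(Earth-central angle = 90 - nadir - el = 41.8637 deg)

31.7363 degrees


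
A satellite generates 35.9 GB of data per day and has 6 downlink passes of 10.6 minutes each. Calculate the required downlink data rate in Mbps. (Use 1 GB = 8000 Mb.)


total contact time = 6 * 10.6 * 60 = 3816.0000 s
data = 35.9 GB = 287200.0000 Mb
rate = 287200.0000 / 3816.0000 = 75.2621 Mbps

75.2621 Mbps


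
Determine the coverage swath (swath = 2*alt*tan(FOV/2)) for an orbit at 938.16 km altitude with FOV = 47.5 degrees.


FOV = 47.5 deg = 0.8290314 rad
swath = 2 * alt * tan(FOV/2) = 2 * 938.16 * tan(0.4145157)
swath = 2 * 938.16 * 0.4400105
swath = 825.6006 km

825.6006 km


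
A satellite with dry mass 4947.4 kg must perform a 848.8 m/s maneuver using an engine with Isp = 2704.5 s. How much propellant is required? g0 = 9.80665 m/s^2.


ve = Isp * g0 = 2704.5 * 9.80665 = 26522.084925 m/s
mass ratio = exp(dv/ve) = exp(848.8/26522.084925) = 1.03252114
m_prop = m_dry * (mr - 1) = 4947.4 * (1.03252114 - 1)
m_prop = 160.8951 kg

160.8951 kg


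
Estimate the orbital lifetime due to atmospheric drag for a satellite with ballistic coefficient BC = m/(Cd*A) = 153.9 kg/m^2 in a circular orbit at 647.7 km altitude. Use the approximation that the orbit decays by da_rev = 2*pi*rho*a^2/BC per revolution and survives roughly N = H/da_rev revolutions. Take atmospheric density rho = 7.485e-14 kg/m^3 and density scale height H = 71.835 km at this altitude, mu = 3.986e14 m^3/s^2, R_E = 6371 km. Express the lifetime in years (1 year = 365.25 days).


a = R_E + alt = 7018.7000 km = 7.0187e+06 m
da_rev = 2*pi*rho*a^2/BC = 2*pi*7.485e-14*(7.0187e+06)^2/153.9 = 0.150538094 m per revolution
N = H/da_rev = 71835.0000 m / 0.150538094 m = 477188.1863 revolutions
P = 2*pi*sqrt(a^3/mu) = 5851.8912 s
lifetime = N*P = 477188.1863 * 5851.8912 = 2.7924533e+09 s = 32320.0617 days
years = 32320.0617 / 365.25 = 88.4875 years

88.4875 years


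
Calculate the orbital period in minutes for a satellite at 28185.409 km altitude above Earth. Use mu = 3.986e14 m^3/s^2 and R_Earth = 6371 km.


r = 34556.4090 km = 3.4556409e+07 m
T = 2*pi*sqrt(r^3/mu) = 2*pi*sqrt(4.1265377e+22 / 3.986e14)
T = 63929.9154 s = 1065.4986 min

1065.4986 minutes


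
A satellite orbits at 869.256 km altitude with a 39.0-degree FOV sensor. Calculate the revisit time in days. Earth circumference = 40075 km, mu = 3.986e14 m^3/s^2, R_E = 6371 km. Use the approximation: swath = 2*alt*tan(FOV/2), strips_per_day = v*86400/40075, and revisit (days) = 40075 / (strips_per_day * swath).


swath = 2*869.256*tan(0.3403392) = 615.6394 km
v = sqrt(mu/r) = 7419.7912 m/s = 7.4198 km/s
strips/day = v*86400/40075 = 7.4198*86400/40075 = 15.9968
coverage/day = strips * swath = 15.9968 * 615.6394 = 9848.2325 km
revisit = 40075 / 9848.2325 = 4.0693 days

4.0693 days


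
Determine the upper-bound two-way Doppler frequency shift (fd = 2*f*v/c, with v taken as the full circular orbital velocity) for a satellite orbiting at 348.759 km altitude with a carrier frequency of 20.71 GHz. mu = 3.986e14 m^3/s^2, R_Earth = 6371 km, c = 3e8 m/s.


r = 6.719759e+06 m
v = sqrt(mu/r) = 7701.7922 m/s (worst-case radial velocity)
f = 20.71 GHz = 2.071e+10 Hz
fd = 2*f*v/c = 2*2.071e+10*7701.7922/3.0e+08
fd = 1.0633608e+06 Hz

1.0634e+06 Hz


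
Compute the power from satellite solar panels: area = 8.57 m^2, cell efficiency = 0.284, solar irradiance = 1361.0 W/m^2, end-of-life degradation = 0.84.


P = area * eta * S * degradation
P = 8.57 * 0.284 * 1361.0 * 0.84
P = 2782.5090 W

2782.5090 W


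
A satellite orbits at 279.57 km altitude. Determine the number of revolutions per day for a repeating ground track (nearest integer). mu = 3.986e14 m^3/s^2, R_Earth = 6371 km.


r = 6.65057e+06 m
T = 2*pi*sqrt(r^3/mu) = 5397.5854 s = 89.9598 min
revs/day = 1440 / 89.9598 = 16.0072
Rounded: 16 revolutions per day

16 revolutions per day


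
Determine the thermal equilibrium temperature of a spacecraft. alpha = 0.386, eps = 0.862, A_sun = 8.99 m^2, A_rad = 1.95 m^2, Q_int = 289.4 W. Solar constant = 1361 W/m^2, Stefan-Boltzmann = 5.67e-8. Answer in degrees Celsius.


Numerator = alpha*S*A_sun + Q_int = 0.386*1361*8.99 + 289.4 = 5012.2605 W
Denominator = eps*sigma*A_rad = 0.862*5.67e-8*1.95 = 9.530703e-08 W/K^4
T^4 = 5.259067e+10 K^4
T = 478.8805 K = 205.7305 C

205.7305 degrees Celsius


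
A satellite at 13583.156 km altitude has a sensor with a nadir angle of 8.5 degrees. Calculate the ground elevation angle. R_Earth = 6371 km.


r = R_E + alt = 19954.1560 km
Law of sines in the satellite / Earth-center / ground-point triangle:
  sin(nadir)/R_E = sin(90 + el)/r  =>  cos(el) = (r/R_E)*sin(nadir)
cos(el) = (19954.1560 / 6371.0000) * sin(8.5 deg) = 0.4629433
el = arccos(0.4629433) = 62.4228 deg
(Earth-central angle = 90 - nadir - el = 19.0772 deg)

62.4228 degrees


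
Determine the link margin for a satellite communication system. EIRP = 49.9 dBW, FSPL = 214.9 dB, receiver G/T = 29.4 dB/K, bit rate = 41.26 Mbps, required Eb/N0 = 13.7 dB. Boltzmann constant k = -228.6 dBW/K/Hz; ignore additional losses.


C/N0 = EIRP - FSPL + G/T - k = 49.9 - 214.9 + 29.4 - (-228.6)
C/N0 = 93.0000 dB-Hz
R_b = 41.26 Mbps = 4.126e+07 bps -> 10*log10(R_b) = 76.1553 dB-Hz
Eb/N0 = C/N0 - 10*log10(R_b) = 93.0000 - 76.1553 = 16.8447 dB
Margin = Eb/N0 - Eb/N0_req = 16.8447 - 13.7 = 3.1447 dB (link closes)

3.1447 dB


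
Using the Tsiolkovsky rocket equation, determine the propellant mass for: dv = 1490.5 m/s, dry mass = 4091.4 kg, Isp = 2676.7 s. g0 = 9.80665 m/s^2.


ve = Isp * g0 = 2676.7 * 9.80665 = 26249.460055 m/s
mass ratio = exp(dv/ve) = exp(1490.5/26249.460055) = 1.05842518
m_prop = m_dry * (mr - 1) = 4091.4 * (1.05842518 - 1)
m_prop = 239.0408 kg

239.0408 kg


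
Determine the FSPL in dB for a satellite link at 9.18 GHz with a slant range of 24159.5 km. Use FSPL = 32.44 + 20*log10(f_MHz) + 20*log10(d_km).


f = 9.18 GHz = 9180.0000 MHz
d = 24159.5 km
FSPL = 32.44 + 20*log10(9180.0000) + 20*log10(24159.5)
FSPL = 32.44 + 79.2569 + 87.6618
FSPL = 199.3586 dB

199.3586 dB


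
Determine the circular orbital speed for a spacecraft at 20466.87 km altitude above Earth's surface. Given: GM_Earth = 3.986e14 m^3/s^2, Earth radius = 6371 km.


r = R_E + alt = 6371.0 + 20466.87 = 26837.8700 km = 2.683787e+07 m
v = sqrt(mu/r) = sqrt(3.986e14 / 2.683787e+07) = 3853.8484 m/s = 3.8538 km/s

3.8538 km/s


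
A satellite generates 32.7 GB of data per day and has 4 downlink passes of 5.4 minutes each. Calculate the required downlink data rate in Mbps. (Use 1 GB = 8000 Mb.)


total contact time = 4 * 5.4 * 60 = 1296.0000 s
data = 32.7 GB = 261600.0000 Mb
rate = 261600.0000 / 1296.0000 = 201.8519 Mbps

201.8519 Mbps


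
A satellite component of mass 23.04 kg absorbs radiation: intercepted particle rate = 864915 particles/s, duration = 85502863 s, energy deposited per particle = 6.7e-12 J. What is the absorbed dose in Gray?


Total energy deposited = rate * time * E_per
  = 864915 * 85502863 * 6.7e-12 = 495.4831 J
Dose = E_total / mass = 495.4831 / 23.04
Dose = 21.5053 Gy

21.5053 Gy


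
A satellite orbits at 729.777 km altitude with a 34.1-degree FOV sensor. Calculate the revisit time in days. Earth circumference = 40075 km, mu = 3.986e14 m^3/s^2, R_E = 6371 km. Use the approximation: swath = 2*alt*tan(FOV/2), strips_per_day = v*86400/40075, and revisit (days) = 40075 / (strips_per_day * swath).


swath = 2*729.777*tan(0.2975786) = 447.6236 km
v = sqrt(mu/r) = 7492.3095 m/s = 7.4923 km/s
strips/day = v*86400/40075 = 7.4923*86400/40075 = 16.1531
coverage/day = strips * swath = 16.1531 * 447.6236 = 7230.5089 km
revisit = 40075 / 7230.5089 = 5.5425 days

5.5425 days


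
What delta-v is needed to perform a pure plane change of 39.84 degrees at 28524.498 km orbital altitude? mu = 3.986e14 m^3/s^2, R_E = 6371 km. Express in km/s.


r = 34895.4980 km = 3.4895498e+07 m
V = sqrt(mu/r) = 3379.7451 m/s
di = 39.84 deg = 0.6953392 rad
dV = 2*V*sin(di/2) = 2*3379.7451*sin(0.3476696)
dV = 2303.0107 m/s = 2.3030 km/s

2.3030 km/s


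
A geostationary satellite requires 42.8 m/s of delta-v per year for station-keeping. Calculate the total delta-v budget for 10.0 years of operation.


dV = rate * years = 42.8 * 10.0
dV = 428.0000 m/s

428.0000 m/s


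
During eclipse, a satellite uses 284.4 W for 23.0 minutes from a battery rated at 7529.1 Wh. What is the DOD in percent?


E_used = P * t / 60 = 284.4 * 23.0 / 60 = 109.0200 Wh
DOD = E_used / E_total * 100 = 109.0200 / 7529.1 * 100
DOD = 1.4480 %

1.4480 %


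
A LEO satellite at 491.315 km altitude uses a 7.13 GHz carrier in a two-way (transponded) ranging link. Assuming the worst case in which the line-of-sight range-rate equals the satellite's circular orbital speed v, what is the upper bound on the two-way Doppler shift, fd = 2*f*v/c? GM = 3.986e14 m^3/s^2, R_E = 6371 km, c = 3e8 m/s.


r = 6.862315e+06 m
v = sqrt(mu/r) = 7621.3748 m/s (worst-case radial velocity)
f = 7.13 GHz = 7.13e+09 Hz
fd = 2*f*v/c = 2*7.13e+09*7621.3748/3.0e+08
fd = 362269.3511 Hz

362269.3511 Hz


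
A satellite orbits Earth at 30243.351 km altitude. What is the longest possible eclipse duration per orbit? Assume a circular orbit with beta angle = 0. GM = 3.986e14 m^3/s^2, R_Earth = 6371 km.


r = 36614.3510 km
T = 1162.0826 min
Eclipse fraction = arcsin(R_E/r)/pi = arcsin(6371.0000/36614.3510)/pi
= arcsin(0.1740028)/pi = 0.05567018
Eclipse duration = 0.05567018 * 1162.0826 = 64.6933 min

64.6933 minutes


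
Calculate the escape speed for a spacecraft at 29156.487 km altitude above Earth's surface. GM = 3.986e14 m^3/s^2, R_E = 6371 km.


r = 6371.0 + 29156.487 = 35527.4870 km = 3.5527487e+07 m
v_esc = sqrt(2*mu/r) = sqrt(2*3.986e14 / 3.5527487e+07)
v_esc = 4736.9784 m/s = 4.7370 km/s

4.7370 km/s


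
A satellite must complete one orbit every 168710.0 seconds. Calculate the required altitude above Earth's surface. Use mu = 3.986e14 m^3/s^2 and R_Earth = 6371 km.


T = 168710.0 s
r = (mu*T^2/(4*pi^2))^(1/3) = (3.986e14 * 168710.0^2 / (4*pi^2))^(1/3)
r = 6.5991257e+07 m = 65991.2573 km
alt = r - R_E = 65991.2573 - 6371 = 59620.2573 km

59620.2573 km


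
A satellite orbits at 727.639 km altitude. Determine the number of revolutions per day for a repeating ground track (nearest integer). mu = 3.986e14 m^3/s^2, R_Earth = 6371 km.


r = 7.098639e+06 m
T = 2*pi*sqrt(r^3/mu) = 5952.1499 s = 99.2025 min
revs/day = 1440 / 99.2025 = 14.5158
Rounded: 15 revolutions per day

15 revolutions per day


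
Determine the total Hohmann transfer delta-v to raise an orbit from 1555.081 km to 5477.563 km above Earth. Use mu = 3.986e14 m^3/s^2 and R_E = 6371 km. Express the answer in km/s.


r1 = 7926.0810 km = 7.926081e+06 m
r2 = 11848.5630 km = 1.1848563e+07 m
dv1 = sqrt(mu/r1)*(sqrt(2*r2/(r1+r2)) - 1) = 671.5382 m/s
dv2 = sqrt(mu/r2)*(1 - sqrt(2*r1/(r1+r2))) = 607.0159 m/s
total dv = |dv1| + |dv2| = 671.5382 + 607.0159 = 1278.5540 m/s = 1.2786 km/s

1.2786 km/s


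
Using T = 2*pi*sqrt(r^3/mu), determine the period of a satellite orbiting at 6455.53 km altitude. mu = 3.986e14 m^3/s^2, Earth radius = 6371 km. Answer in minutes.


r = 12826.5300 km = 1.282653e+07 m
T = 2*pi*sqrt(r^3/mu) = 2*pi*sqrt(2.1102191e+21 / 3.986e14)
T = 14456.8939 s = 240.9482 min

240.9482 minutes


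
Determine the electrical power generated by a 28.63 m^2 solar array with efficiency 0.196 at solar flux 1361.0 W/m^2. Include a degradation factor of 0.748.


P = area * eta * S * degradation
P = 28.63 * 0.196 * 1361.0 * 0.748
P = 5712.6438 W

5712.6438 W


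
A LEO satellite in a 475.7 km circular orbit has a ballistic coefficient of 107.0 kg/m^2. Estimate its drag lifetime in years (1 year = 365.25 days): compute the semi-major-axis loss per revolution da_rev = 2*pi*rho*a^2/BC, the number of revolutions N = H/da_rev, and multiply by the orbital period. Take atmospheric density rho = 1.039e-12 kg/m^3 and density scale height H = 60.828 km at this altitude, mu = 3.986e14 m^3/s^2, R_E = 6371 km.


a = R_E + alt = 6846.7000 km = 6.8467e+06 m
da_rev = 2*pi*rho*a^2/BC = 2*pi*1.039e-12*(6.8467e+06)^2/107.0 = 2.860054 m per revolution
N = H/da_rev = 60828.0000 m / 2.860054 m = 21268.1298 revolutions
P = 2*pi*sqrt(a^3/mu) = 5638.1051 s
lifetime = N*P = 21268.1298 * 5638.1051 = 1.1991195e+08 s = 1387.8698 days
years = 1387.8698 / 365.25 = 3.7998 years

3.7998 years


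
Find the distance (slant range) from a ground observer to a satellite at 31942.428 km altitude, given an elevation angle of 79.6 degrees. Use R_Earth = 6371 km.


h = 31942.428 km, el = 79.6 deg
d = -R_E*sin(el) + sqrt((R_E*sin(el))^2 + 2*R_E*h + h^2)
d = -6371.0000*sin(1.3893) + sqrt((6371.0000*0.9835715)^2 + 2*6371.0000*31942.428 + 31942.428^2)
d = 32029.8287 km

32029.8287 km


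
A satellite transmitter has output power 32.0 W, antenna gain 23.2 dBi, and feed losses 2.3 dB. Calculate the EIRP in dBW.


Pt = 32.0 W = 15.0515 dBW
EIRP = Pt_dBW + Gt - losses = 15.0515 + 23.2 - 2.3 = 35.9515 dBW

35.9515 dBW


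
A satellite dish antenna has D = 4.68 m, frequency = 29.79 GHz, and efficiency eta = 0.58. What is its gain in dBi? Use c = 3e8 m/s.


lambda = c/f = 3e8 / 2.979e+10 = 0.01007049 m
G = eta*(pi*D/lambda)^2 = 0.58*(pi*4.68/0.01007049)^2
G = 1.2362831e+06 (linear)
G = 10*log10(1.2362831e+06) = 60.9212 dBi

60.9212 dBi


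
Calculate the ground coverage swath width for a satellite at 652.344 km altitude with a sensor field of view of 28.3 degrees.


FOV = 28.3 deg = 0.4939282 rad
swath = 2 * alt * tan(FOV/2) = 2 * 652.344 * tan(0.2469641)
swath = 2 * 652.344 * 0.2521106
swath = 328.9256 km

328.9256 km


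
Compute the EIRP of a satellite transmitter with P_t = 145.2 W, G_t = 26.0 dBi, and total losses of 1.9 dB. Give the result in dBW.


Pt = 145.2 W = 21.6197 dBW
EIRP = Pt_dBW + Gt - losses = 21.6197 + 26.0 - 1.9 = 45.7197 dBW

45.7197 dBW


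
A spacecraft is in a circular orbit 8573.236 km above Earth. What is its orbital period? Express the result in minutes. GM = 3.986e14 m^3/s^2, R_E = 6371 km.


r = 14944.2360 km = 1.4944236e+07 m
T = 2*pi*sqrt(r^3/mu) = 2*pi*sqrt(3.3374991e+21 / 3.986e14)
T = 18181.1687 s = 303.0195 min

303.0195 minutes


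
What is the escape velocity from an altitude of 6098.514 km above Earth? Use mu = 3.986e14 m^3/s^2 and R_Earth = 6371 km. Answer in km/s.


r = 6371.0 + 6098.514 = 12469.5140 km = 1.2469514e+07 m
v_esc = sqrt(2*mu/r) = sqrt(2*3.986e14 / 1.2469514e+07)
v_esc = 7995.7440 m/s = 7.9957 km/s

7.9957 km/s


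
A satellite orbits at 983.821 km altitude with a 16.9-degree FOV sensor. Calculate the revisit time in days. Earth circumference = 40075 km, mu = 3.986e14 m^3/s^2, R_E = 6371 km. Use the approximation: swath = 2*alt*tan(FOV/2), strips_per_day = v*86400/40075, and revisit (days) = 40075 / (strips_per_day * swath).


swath = 2*983.821*tan(0.1474803) = 292.3109 km
v = sqrt(mu/r) = 7361.7759 m/s = 7.3618 km/s
strips/day = v*86400/40075 = 7.3618*86400/40075 = 15.8717
coverage/day = strips * swath = 15.8717 * 292.3109 = 4639.4633 km
revisit = 40075 / 4639.4633 = 8.6379 days

8.6379 days


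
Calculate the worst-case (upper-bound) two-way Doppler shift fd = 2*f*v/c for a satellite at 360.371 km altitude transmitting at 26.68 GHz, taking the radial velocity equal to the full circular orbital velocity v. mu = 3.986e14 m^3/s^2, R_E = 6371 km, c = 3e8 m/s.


r = 6.731371e+06 m
v = sqrt(mu/r) = 7695.1463 m/s (worst-case radial velocity)
f = 26.68 GHz = 2.668e+10 Hz
fd = 2*f*v/c = 2*2.668e+10*7695.1463/3.0e+08
fd = 1.36871e+06 Hz

1.3687e+06 Hz


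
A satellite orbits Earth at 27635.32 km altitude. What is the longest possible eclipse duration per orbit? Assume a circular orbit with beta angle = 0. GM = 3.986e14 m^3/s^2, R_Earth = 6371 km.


r = 34006.3200 km
T = 1040.1583 min
Eclipse fraction = arcsin(R_E/r)/pi = arcsin(6371.0000/34006.3200)/pi
= arcsin(0.1873475)/pi = 0.05998905
Eclipse duration = 0.05998905 * 1040.1583 = 62.3981 min

62.3981 minutes


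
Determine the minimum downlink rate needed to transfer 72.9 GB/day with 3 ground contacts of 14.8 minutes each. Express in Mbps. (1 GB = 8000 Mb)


total contact time = 3 * 14.8 * 60 = 2664.0000 s
data = 72.9 GB = 583200.0000 Mb
rate = 583200.0000 / 2664.0000 = 218.9189 Mbps

218.9189 Mbps


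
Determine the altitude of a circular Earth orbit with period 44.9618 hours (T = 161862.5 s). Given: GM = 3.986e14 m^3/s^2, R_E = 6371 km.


T = 161862.5 s
r = (mu*T^2/(4*pi^2))^(1/3) = (3.986e14 * 161862.5^2 / (4*pi^2))^(1/3)
r = 6.4193346e+07 m = 64193.3463 km
alt = r - R_E = 64193.3463 - 6371 = 57822.3463 km

57822.3463 km


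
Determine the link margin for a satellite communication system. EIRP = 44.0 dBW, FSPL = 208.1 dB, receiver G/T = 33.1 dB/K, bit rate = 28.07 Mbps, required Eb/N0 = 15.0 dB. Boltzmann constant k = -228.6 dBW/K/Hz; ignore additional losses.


C/N0 = EIRP - FSPL + G/T - k = 44.0 - 208.1 + 33.1 - (-228.6)
C/N0 = 97.6000 dB-Hz
R_b = 28.07 Mbps = 2.807e+07 bps -> 10*log10(R_b) = 74.4824 dB-Hz
Eb/N0 = C/N0 - 10*log10(R_b) = 97.6000 - 74.4824 = 23.1176 dB
Margin = Eb/N0 - Eb/N0_req = 23.1176 - 15.0 = 8.1176 dB (link closes)

8.1176 dB


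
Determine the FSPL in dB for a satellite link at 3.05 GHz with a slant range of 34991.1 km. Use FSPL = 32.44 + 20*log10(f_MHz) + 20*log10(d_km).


f = 3.05 GHz = 3050.0000 MHz
d = 34991.1 km
FSPL = 32.44 + 20*log10(3050.0000) + 20*log10(34991.1)
FSPL = 32.44 + 69.6860 + 90.8792
FSPL = 193.0051 dB

193.0051 dB


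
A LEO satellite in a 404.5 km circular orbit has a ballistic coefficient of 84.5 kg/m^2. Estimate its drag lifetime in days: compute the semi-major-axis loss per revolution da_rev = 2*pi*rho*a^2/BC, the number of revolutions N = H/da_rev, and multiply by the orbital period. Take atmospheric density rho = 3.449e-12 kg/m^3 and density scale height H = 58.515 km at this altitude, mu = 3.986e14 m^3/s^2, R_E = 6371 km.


a = R_E + alt = 6775.5000 km = 6.7755e+06 m
da_rev = 2*pi*rho*a^2/BC = 2*pi*3.449e-12*(6.7755e+06)^2/84.5 = 11.773323 m per revolution
N = H/da_rev = 58515.0000 m / 11.773323 m = 4970.1347 revolutions
P = 2*pi*sqrt(a^3/mu) = 5550.3867 s
lifetime = N*P = 4970.1347 * 5550.3867 = 2.758617e+07 s = 319.2844 days

319.2844 days


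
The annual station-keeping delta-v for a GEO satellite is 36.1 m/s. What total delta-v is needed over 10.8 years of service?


dV = rate * years = 36.1 * 10.8
dV = 389.8800 m/s

389.8800 m/s


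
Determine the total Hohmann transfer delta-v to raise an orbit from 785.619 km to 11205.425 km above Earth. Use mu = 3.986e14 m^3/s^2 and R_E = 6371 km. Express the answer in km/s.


r1 = 7156.6190 km = 7.156619e+06 m
r2 = 17576.4250 km = 1.7576425e+07 m
dv1 = sqrt(mu/r1)*(sqrt(2*r2/(r1+r2)) - 1) = 1434.2364 m/s
dv2 = sqrt(mu/r2)*(1 - sqrt(2*r1/(r1+r2))) = 1139.4436 m/s
total dv = |dv1| + |dv2| = 1434.2364 + 1139.4436 = 2573.6800 m/s = 2.5737 km/s

2.5737 km/s


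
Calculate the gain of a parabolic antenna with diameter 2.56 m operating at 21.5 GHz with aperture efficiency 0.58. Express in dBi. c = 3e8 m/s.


lambda = c/f = 3e8 / 2.15e+10 = 0.01395349 m
G = eta*(pi*D/lambda)^2 = 0.58*(pi*2.56/0.01395349)^2
G = 192682.4146 (linear)
G = 10*log10(192682.4146) = 52.8484 dBi

52.8484 dBi


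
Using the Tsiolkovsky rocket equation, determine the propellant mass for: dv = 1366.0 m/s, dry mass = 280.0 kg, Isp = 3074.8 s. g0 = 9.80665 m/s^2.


ve = Isp * g0 = 3074.8 * 9.80665 = 30153.487420 m/s
mass ratio = exp(dv/ve) = exp(1366.0/30153.487420) = 1.04634335
m_prop = m_dry * (mr - 1) = 280.0 * (1.04634335 - 1)
m_prop = 12.9761 kg

12.9761 kg


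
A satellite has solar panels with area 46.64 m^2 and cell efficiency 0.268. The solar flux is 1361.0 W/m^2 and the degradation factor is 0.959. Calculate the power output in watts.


P = area * eta * S * degradation
P = 46.64 * 0.268 * 1361.0 * 0.959
P = 16314.3610 W

16314.3610 W


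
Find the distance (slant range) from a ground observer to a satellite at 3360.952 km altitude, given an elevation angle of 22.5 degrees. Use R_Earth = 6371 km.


h = 3360.952 km, el = 22.5 deg
d = -R_E*sin(el) + sqrt((R_E*sin(el))^2 + 2*R_E*h + h^2)
d = -6371.0000*sin(0.3926991) + sqrt((6371.0000*0.3826834)^2 + 2*6371.0000*3360.952 + 3360.952^2)
d = 5312.1151 km

5312.1151 km


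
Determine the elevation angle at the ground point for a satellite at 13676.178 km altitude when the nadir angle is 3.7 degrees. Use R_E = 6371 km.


r = R_E + alt = 20047.1780 km
Law of sines in the satellite / Earth-center / ground-point triangle:
  sin(nadir)/R_E = sin(90 + el)/r  =>  cos(el) = (r/R_E)*sin(nadir)
cos(el) = (20047.1780 / 6371.0000) * sin(3.7 deg) = 0.2030593
el = arccos(0.2030593) = 78.2841 deg
(Earth-central angle = 90 - nadir - el = 8.0159 deg)

78.2841 degrees


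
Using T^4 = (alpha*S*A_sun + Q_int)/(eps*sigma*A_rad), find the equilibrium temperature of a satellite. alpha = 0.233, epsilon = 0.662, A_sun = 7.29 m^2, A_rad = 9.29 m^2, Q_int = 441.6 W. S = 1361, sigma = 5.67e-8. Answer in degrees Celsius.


Numerator = alpha*S*A_sun + Q_int = 0.233*1361*7.29 + 441.6 = 2753.3538 W
Denominator = eps*sigma*A_rad = 0.662*5.67e-8*9.29 = 3.4870387e-07 W/K^4
T^4 = 7.8959657e+09 K^4
T = 298.0927 K = 24.9427 C

24.9427 degrees Celsius


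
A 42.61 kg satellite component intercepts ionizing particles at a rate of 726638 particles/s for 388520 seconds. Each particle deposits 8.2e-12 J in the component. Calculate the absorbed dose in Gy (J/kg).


Total energy deposited = rate * time * E_per
  = 726638 * 388520 * 8.2e-12 = 2.3150 J
Dose = E_total / mass = 2.3150 / 42.61
Dose = 0.05432926 Gy

0.0543 Gy


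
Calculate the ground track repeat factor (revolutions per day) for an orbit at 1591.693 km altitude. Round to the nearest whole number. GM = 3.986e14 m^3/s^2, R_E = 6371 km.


r = 7.962693e+06 m
T = 2*pi*sqrt(r^3/mu) = 7071.3312 s = 117.8555 min
revs/day = 1440 / 117.8555 = 12.2184
Rounded: 12 revolutions per day

12 revolutions per day


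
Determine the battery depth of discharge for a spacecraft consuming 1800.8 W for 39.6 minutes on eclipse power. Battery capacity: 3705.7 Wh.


E_used = P * t / 60 = 1800.8 * 39.6 / 60 = 1188.5280 Wh
DOD = E_used / E_total * 100 = 1188.5280 / 3705.7 * 100
DOD = 32.0730 %

32.0730 %


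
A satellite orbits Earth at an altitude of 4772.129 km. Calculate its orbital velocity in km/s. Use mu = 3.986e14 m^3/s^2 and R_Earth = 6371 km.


r = R_E + alt = 6371.0 + 4772.129 = 11143.1290 km = 1.1143129e+07 m
v = sqrt(mu/r) = sqrt(3.986e14 / 1.1143129e+07) = 5980.8797 m/s = 5.9809 km/s

5.9809 km/s


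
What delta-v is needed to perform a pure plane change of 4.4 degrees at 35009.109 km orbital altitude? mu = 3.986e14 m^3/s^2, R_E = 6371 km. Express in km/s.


r = 41380.1090 km = 4.1380109e+07 m
V = sqrt(mu/r) = 3103.6507 m/s
di = 4.4 deg = 0.07679449 rad
dV = 2*V*sin(di/2) = 2*3103.6507*sin(0.03839724)
dV = 238.2847 m/s = 0.2382847 km/s

0.2383 km/s


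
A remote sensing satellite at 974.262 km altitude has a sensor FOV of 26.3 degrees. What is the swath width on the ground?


FOV = 26.3 deg = 0.4590216 rad
swath = 2 * alt * tan(FOV/2) = 2 * 974.262 * tan(0.2295108)
swath = 2 * 974.262 * 0.2336274
swath = 455.2286 km

455.2286 km


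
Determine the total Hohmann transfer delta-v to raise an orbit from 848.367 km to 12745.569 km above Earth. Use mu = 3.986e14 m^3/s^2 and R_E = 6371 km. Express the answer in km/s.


r1 = 7219.3670 km = 7.219367e+06 m
r2 = 19116.5690 km = 1.9116569e+07 m
dv1 = sqrt(mu/r1)*(sqrt(2*r2/(r1+r2)) - 1) = 1522.4016 m/s
dv2 = sqrt(mu/r2)*(1 - sqrt(2*r1/(r1+r2))) = 1185.2243 m/s
total dv = |dv1| + |dv2| = 1522.4016 + 1185.2243 = 2707.6259 m/s = 2.7076 km/s

2.7076 km/s


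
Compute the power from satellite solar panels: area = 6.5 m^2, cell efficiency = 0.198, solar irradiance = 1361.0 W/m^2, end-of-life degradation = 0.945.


P = area * eta * S * degradation
P = 6.5 * 0.198 * 1361.0 * 0.945
P = 1655.2686 W

1655.2686 W
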